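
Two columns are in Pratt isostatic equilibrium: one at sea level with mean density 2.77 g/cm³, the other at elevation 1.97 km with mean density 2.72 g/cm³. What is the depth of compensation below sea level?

107 km

ρ_ref D = ρ (D + h) → D (ρ_ref − ρ) = ρ h.
D = ρ h/(ρ_ref − ρ) = 2.72 × 1.97 km/(2.77 − 2.72) = 107 km.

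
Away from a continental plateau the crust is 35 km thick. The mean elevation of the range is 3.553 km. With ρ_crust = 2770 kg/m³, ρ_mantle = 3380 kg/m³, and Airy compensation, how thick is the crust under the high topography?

Root depth r = h ρ_c / (ρ_m − ρ_c) = 3.553 km × 2770 / 610 = 16.13 km.
Total thickness = T + h + r = 35 km + 3.553 km + 16.13 km = 54.7 km.

54.7 km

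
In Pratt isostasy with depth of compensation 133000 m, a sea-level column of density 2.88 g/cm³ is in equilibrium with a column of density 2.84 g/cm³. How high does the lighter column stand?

1870 m

ρ_ref D = ρ (D + h) → h = D (ρ_ref − ρ)/ρ.
h = 133000 m × (2.88 − 2.84)/2.84 = 1870 m.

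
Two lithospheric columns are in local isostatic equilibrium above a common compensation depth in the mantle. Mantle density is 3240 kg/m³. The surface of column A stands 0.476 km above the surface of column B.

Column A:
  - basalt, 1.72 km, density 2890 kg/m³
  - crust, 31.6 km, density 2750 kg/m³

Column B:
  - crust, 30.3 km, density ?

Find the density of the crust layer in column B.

2760 kg/m³

Take the compensation level at the base of the deeper column (depth z_c below the surface of column A) and equate Σ ρ_i t_i down to z_c; mantle fills any gap and the z_c terms cancel.
Column A: 1.72×2890 + 31.6×2750 + (z_c − 33.32)×3240
Column B: 0.476×0 + 30.3×ρ + (z_c − 0.476 − 30.3)×3240
The z_c×3240 term appears on both sides and cancels. Collect the known terms of each column as K = Σ(ρt)_known − 3240 × (depth of known layers): K_A = 91870.8 − 3240×33.32 = −16086; K_B = 0 − 3240×(0.476 + 30.3) = −99714.24.
Balance: K_A = K_B + 30.3×ρ, so ρ = (K_A − K_B)/30.3 = 83628.2/30.3 = 2760 kg/m³.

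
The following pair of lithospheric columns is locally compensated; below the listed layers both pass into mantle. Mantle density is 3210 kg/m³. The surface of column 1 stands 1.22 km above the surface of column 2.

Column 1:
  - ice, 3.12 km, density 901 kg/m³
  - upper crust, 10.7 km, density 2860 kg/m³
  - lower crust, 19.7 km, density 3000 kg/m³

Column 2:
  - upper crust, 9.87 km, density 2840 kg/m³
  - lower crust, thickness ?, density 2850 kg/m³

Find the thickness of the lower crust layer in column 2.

Take the compensation level at the base of the deeper column (depth z_c below the surface of column 1) and equate Σ ρ_i t_i down to z_c; mantle fills any gap and the z_c terms cancel.
Column 1: 3.12×901 + 10.7×2860 + 19.7×3000 + (z_c − 33.52)×3210
Column 2: 1.22×0 + 9.87×2840 + x×2850 + (z_c − 1.22 − 9.87 − x)×3210
The z_c×3210 term appears on both sides and cancels. Collect the known terms of each column as K = Σ(ρt)_known − 3210 × (depth of known layers): K_1 = 92513.12 − 3210×33.52 = −15086.08; K_2 = 28030.8 − 3210×(1.22 + 9.87) = −7568.1.
Balance: K_1 = K_2 − x×(3210 − 2850), so x = (K_2 − K_1)/(3210 − 2850) = 7517.98/360 = 20.9 km.

20.9 km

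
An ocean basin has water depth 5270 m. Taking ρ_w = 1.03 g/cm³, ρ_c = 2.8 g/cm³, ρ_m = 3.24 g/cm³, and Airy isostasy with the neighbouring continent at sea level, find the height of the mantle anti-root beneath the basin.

21200 m

Isostatic balance requires: replacing crust with seawater at the top is compensated by replacing crust with mantle at the base: d (ρ_c − ρ_w) = a (ρ_m − ρ_c).
a = d (ρ_c − ρ_w)/(ρ_m − ρ_c) = 5270 m × 1.77/0.44 = 21200 m.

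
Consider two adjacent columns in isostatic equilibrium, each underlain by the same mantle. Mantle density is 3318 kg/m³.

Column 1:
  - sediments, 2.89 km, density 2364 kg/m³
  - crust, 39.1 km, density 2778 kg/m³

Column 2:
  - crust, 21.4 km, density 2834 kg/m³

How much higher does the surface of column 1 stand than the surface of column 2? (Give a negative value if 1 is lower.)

4.07 km

For any compensation level in the mantle, the mantle terms cancel and isostasy reduces to e = (Σt_1 − Σt_2) − (Σ(ρt)_1 − Σ(ρt)_2) / ρ_m.
Σt_1 = 41.99 km; Σt_2 = 21.4 km; Σ(ρt)_1 = 115451.76; Σ(ρt)_2 = 60647.6 (in km·kg/m³).
e = (41.99 − 21.4) − (115451.76 − 60647.6) / 3318 = 4.07 km.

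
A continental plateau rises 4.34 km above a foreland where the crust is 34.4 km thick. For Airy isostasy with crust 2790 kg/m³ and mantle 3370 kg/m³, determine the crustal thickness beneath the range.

Root depth r = h ρ_c / (ρ_m − ρ_c) = 4.34 km × 2790 / 580 = 20.88 km.
Total thickness = T + h + r = 34.4 km + 4.34 km + 20.88 km = 59.6 km.

59.6 km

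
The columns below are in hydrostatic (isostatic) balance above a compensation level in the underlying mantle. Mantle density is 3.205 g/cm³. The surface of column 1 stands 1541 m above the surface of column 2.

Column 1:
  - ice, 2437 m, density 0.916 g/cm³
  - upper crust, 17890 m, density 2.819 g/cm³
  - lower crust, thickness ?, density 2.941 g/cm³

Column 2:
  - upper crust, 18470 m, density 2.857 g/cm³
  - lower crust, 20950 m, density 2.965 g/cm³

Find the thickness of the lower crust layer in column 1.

14800 m

Take the compensation level at the base of the deeper column (depth z_c below the surface of column 1) and equate Σ ρ_i t_i down to z_c; mantle fills any gap and the z_c terms cancel.
Column 1: 2437×0.916 + 17890×2.819 + x×2.941 + (z_c − 20327 − x)×3.205
Column 2: 1541×0 + 18470×2.857 + 20950×2.965 + (z_c − 1541 − 39420)×3.205
The z_c×3.205 term appears on both sides and cancels. Collect the known terms of each column as K = Σ(ρt)_known − 3.205 × (depth of known layers): K_1 = 52664.202 − 3.205×20327 = −12483.833; K_2 = 114885.54 − 3.205×(1541 + 39420) = −16394.465.
Balance: K_1 − x×(3.205 − 2.941) = K_2, so x = (K_1 − K_2)/(3.205 − 2.941) = 3910.63/0.264 = 14800 m.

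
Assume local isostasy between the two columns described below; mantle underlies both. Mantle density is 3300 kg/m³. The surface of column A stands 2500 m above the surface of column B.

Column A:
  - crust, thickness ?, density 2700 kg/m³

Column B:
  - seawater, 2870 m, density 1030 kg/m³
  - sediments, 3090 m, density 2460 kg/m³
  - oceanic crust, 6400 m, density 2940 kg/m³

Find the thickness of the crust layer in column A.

Take the compensation level at the base of the deeper column (depth z_c below the surface of column A) and equate Σ ρ_i t_i down to z_c; mantle fills any gap and the z_c terms cancel.
Column A: x×2700 + (z_c − 0 − x)×3300
Column B: 2500×0 + 2870×1030 + 3090×2460 + 6400×2940 + (z_c − 2500 − 12360)×3300
The z_c×3300 term appears on both sides and cancels. Collect the known terms of each column as K = Σ(ρt)_known − 3300 × (depth of known layers): K_A = 0 − 3300×0 = 0; K_B = 29373500 − 3300×(2500 + 12360) = −19664500.
Balance: K_A − x×(3300 − 2700) = K_B, so x = (K_A − K_B)/(3300 − 2700) = 19664500/600 = 32800 m.

32800 m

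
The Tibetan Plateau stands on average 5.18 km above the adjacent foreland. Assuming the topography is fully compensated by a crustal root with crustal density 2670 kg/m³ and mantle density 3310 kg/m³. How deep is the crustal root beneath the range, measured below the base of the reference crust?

In Airy isostatic equilibrium: the weight of the topography is balanced by the buoyancy of the root, ρ_c h = (ρ_m − ρ_c) r.
r = h · ρ_c / (ρ_m − ρ_c) = 5.18 km × 2670 / (3310 − 2670) = 21.6 km.

21.6 km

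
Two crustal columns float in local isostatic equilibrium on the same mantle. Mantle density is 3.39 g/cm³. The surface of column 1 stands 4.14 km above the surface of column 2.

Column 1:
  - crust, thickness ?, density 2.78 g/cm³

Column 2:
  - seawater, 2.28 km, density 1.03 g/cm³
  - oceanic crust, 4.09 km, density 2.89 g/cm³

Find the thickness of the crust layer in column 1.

Take the compensation level at the base of the deeper column (depth z_c below the surface of column 1) and equate Σ ρ_i t_i down to z_c; mantle fills any gap and the z_c terms cancel.
Column 1: x×2.78 + (z_c − 0 − x)×3.39
Column 2: 4.14×0 + 2.28×1.03 + 4.09×2.89 + (z_c − 4.14 − 6.37)×3.39
The z_c×3.39 term appears on both sides and cancels. Collect the known terms of each column as K = Σ(ρt)_known − 3.39 × (depth of known layers): K_1 = 0 − 3.39×0 = 0; K_2 = 14.1685 − 3.39×(4.14 + 6.37) = −21.4604.
Balance: K_1 − x×(3.39 − 2.78) = K_2, so x = (K_1 − K_2)/(3.39 − 2.78) = 21.4604/0.61 = 35.2 km.

35.2 km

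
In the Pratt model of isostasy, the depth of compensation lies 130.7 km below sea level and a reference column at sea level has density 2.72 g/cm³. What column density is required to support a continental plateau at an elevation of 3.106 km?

2.66 g/cm³

Pratt balance: ρ_ref D = ρ (D + h).
ρ = ρ_ref D/(D + h) = 2.72 × 130.7 km/(130.7 km + 3.106 km) = 2.66 g/cm³.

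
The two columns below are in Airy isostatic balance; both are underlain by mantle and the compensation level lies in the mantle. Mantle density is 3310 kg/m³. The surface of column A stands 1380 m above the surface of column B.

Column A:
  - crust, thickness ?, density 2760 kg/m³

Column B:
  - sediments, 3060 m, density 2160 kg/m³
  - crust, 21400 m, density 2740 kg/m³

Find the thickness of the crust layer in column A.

Take the compensation level at the base of the deeper column (depth z_c below the surface of column A) and equate Σ ρ_i t_i down to z_c; mantle fills any gap and the z_c terms cancel.
Column A: x×2760 + (z_c − 0 − x)×3310
Column B: 1380×0 + 3060×2160 + 21400×2740 + (z_c − 1380 − 24460)×3310
The z_c×3310 term appears on both sides and cancels. Collect the known terms of each column as K = Σ(ρt)_known − 3310 × (depth of known layers): K_A = 0 − 3310×0 = 0; K_B = 65245600 − 3310×(1380 + 24460) = −20284800.
Balance: K_A − x×(3310 − 2760) = K_B, so x = (K_A − K_B)/(3310 − 2760) = 20284800/550 = 36900 m.

36900 m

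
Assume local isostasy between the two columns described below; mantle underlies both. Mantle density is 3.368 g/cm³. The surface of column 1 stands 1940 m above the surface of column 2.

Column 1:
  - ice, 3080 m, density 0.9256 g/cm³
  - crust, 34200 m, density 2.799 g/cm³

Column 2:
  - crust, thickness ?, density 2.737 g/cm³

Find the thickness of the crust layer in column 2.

32400 m

Take the compensation level at the base of the deeper column (depth z_c below the surface of column 1) and equate Σ ρ_i t_i down to z_c; mantle fills any gap and the z_c terms cancel.
Column 1: 3080×0.9256 + 34200×2.799 + (z_c − 37280)×3.368
Column 2: 1940×0 + x×2.737 + (z_c − 1940 − 0 − x)×3.368
The z_c×3.368 term appears on both sides and cancels. Collect the known terms of each column as K = Σ(ρt)_known − 3.368 × (depth of known layers): K_1 = 98576.648 − 3.368×37280 = −26982.392; K_2 = 0 − 3.368×(1940 + 0) = −6533.92.
Balance: K_1 = K_2 − x×(3.368 − 2.737), so x = (K_2 − K_1)/(3.368 − 2.737) = 20448.5/0.631 = 32400 m.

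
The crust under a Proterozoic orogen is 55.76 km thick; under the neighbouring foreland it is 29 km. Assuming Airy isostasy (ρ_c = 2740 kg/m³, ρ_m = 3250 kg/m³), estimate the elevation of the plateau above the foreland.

4.2 km

Excess crust Δ = 55.76 km − 29 km = 26.76 km, split between elevation h and root r with h + r = Δ.
Airy balance ρ_c h = (ρ_m − ρ_c) r gives r = h ρ_c/(ρ_m − ρ_c), so h (1 + ρ_c/(ρ_m − ρ_c)) = Δ, i.e. h = Δ (ρ_m − ρ_c)/ρ_m.
h = 26.76 km × 510/3250 = 4.2 km.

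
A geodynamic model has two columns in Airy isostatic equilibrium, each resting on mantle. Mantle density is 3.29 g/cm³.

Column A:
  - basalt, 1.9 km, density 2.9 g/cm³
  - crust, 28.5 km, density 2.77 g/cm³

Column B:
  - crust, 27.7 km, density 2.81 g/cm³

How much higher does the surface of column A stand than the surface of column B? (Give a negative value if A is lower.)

0.688 km

For any compensation level in the mantle, the mantle terms cancel and isostasy reduces to e = (Σt_A − Σt_B) − (Σ(ρt)_A − Σ(ρt)_B) / ρ_m.
Σt_A = 30.4 km; Σt_B = 27.7 km; Σ(ρt)_A = 84.455; Σ(ρt)_B = 77.837 (in km·g/cm³).
e = (30.4 − 27.7) − (84.455 − 77.837) / 3.29 = 0.688 km.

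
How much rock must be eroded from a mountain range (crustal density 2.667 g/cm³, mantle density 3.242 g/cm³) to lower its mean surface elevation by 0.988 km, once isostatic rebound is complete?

5.57 km

Net drop Δ = e − u = e − e ρ_c/ρ_m = e (ρ_m − ρ_c)/ρ_m.
e = Δ ρ_m/(ρ_m − ρ_c) = 0.988 km × 3.242/0.575 = 5.57 km.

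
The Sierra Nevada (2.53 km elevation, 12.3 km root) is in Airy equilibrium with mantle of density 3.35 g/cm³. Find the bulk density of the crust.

ρ_c h = (ρ_m − ρ_c) r → ρ_c (h + r) = ρ_m r → ρ_c = ρ_m r / (h + r).
ρ_c = 3.35 × 12.3 km / (2.53 km + 12.3 km) = 2.78 g/cm³.

2.78 g/cm³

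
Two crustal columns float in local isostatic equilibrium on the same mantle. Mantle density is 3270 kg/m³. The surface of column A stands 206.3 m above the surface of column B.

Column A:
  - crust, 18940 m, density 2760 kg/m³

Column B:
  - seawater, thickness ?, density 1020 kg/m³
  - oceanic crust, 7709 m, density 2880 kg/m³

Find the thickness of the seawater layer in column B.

2660 m

Take the compensation level at the base of the deeper column (depth z_c below the surface of column A) and equate Σ ρ_i t_i down to z_c; mantle fills any gap and the z_c terms cancel.
Column A: 18940×2760 + (z_c − 18940)×3270
Column B: 206.3×0 + x×1020 + 7709×2880 + (z_c − 206.3 − 7709 − x)×3270
The z_c×3270 term appears on both sides and cancels. Collect the known terms of each column as K = Σ(ρt)_known − 3270 × (depth of known layers): K_A = 52274400 − 3270×18940 = −9659400; K_B = 22201920 − 3270×(206.3 + 7709) = −3681111.
Balance: K_A = K_B − x×(3270 − 1020), so x = (K_B − K_A)/(3270 − 1020) = 5978290/2250 = 2660 m.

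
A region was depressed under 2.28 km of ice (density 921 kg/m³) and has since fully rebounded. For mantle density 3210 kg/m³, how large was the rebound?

Removing the load lets mantle flow back in; uplift u satisfies ρ_ice t = ρ_m u.
u = t ρ_ice/ρ_m = 2.28 km × 921/3210 = 0.654 km.

0.654 km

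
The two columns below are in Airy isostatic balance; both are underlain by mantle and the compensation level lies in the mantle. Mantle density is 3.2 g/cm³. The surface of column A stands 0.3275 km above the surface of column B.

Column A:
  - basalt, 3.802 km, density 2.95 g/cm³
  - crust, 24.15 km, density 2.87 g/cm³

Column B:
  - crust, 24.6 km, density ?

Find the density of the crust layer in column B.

2.88 g/cm³

Take the compensation level at the base of the deeper column (depth z_c below the surface of column A) and equate Σ ρ_i t_i down to z_c; mantle fills any gap and the z_c terms cancel.
Column A: 3.802×2.95 + 24.15×2.87 + (z_c − 27.952)×3.2
Column B: 0.3275×0 + 24.6×ρ + (z_c − 0.3275 − 24.6)×3.2
The z_c×3.2 term appears on both sides and cancels. Collect the known terms of each column as K = Σ(ρt)_known − 3.2 × (depth of known layers): K_A = 80.5264 − 3.2×27.952 = −8.92; K_B = 0 − 3.2×(0.3275 + 24.6) = −79.768.
Balance: K_A = K_B + 24.6×ρ, so ρ = (K_A − K_B)/24.6 = 70.848/24.6 = 2.88 g/cm³.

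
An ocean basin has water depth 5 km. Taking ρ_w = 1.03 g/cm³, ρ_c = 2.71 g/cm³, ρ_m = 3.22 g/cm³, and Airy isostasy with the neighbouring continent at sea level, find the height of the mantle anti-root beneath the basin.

16.5 km

For local isostatic compensation: replacing crust with seawater at the top is compensated by replacing crust with mantle at the base: d (ρ_c − ρ_w) = a (ρ_m − ρ_c).
a = d (ρ_c − ρ_w)/(ρ_m − ρ_c) = 5 km × 1.68/0.51 = 16.5 km.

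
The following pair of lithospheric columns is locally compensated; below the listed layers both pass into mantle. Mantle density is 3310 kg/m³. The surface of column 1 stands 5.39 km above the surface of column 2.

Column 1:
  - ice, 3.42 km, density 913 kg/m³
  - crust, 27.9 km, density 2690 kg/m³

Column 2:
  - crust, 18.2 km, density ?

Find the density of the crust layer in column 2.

Take the compensation level at the base of the deeper column (depth z_c below the surface of column 1) and equate Σ ρ_i t_i down to z_c; mantle fills any gap and the z_c terms cancel.
Column 1: 3.42×913 + 27.9×2690 + (z_c − 31.32)×3310
Column 2: 5.39×0 + 18.2×ρ + (z_c − 5.39 − 18.2)×3310
The z_c×3310 term appears on both sides and cancels. Collect the known terms of each column as K = Σ(ρt)_known − 3310 × (depth of known layers): K_1 = 78173.46 − 3310×31.32 = −25495.74; K_2 = 0 − 3310×(5.39 + 18.2) = −78082.9.
Balance: K_1 = K_2 + 18.2×ρ, so ρ = (K_1 − K_2)/18.2 = 52587.2/18.2 = 2890 kg/m³.

2890 kg/m³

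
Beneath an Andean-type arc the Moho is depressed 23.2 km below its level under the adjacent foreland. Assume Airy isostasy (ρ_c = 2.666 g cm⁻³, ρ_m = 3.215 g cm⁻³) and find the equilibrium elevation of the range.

Balancing pressure at the compensation depth: ρ_c h = (ρ_m − ρ_c) r.
h = r (ρ_m − ρ_c) / ρ_c = 23.2 km × (3.215 − 2.666) / 2.666 = 4.78 km.

4.78 km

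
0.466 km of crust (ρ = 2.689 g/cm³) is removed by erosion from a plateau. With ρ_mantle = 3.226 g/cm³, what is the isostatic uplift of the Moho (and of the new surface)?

Unloading: uplift u = e ρ_c/ρ_m = 0.466 km × 2.689/3.226 = 0.388 km.

0.388 km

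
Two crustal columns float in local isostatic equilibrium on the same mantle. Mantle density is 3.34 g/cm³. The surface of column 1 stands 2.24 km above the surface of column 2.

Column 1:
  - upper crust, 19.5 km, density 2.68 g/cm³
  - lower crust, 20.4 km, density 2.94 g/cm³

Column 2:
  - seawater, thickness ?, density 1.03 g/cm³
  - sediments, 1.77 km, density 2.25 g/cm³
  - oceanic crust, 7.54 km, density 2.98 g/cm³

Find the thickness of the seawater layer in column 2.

3.85 km

Take the compensation level at the base of the deeper column (depth z_c below the surface of column 1) and equate Σ ρ_i t_i down to z_c; mantle fills any gap and the z_c terms cancel.
Column 1: 19.5×2.68 + 20.4×2.94 + (z_c − 39.9)×3.34
Column 2: 2.24×0 + x×1.03 + 1.77×2.25 + 7.54×2.98 + (z_c − 2.24 − 9.31 − x)×3.34
The z_c×3.34 term appears on both sides and cancels. Collect the known terms of each column as K = Σ(ρt)_known − 3.34 × (depth of known layers): K_1 = 112.236 − 3.34×39.9 = −21.03; K_2 = 26.4517 − 3.34×(2.24 + 9.31) = −12.1253.
Balance: K_1 = K_2 − x×(3.34 − 1.03), so x = (K_2 − K_1)/(3.34 − 1.03) = 8.9047/2.31 = 3.85 km.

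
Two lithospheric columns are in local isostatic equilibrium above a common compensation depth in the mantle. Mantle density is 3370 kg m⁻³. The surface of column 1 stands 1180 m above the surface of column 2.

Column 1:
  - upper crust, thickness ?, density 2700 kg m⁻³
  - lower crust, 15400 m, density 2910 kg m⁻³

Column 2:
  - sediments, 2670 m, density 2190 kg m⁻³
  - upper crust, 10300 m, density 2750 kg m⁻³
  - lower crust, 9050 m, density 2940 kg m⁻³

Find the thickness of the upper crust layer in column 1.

Take the compensation level at the base of the deeper column (depth z_c below the surface of column 1) and equate Σ ρ_i t_i down to z_c; mantle fills any gap and the z_c terms cancel.
Column 1: x×2700 + 15400×2910 + (z_c − 15400 − x)×3370
Column 2: 1180×0 + 2670×2190 + 10300×2750 + 9050×2940 + (z_c − 1180 − 22020)×3370
The z_c×3370 term appears on both sides and cancels. Collect the known terms of each column as K = Σ(ρt)_known − 3370 × (depth of known layers): K_1 = 44814000 − 3370×15400 = −7084000; K_2 = 60779300 − 3370×(1180 + 22020) = −17404700.
Balance: K_1 − x×(3370 − 2700) = K_2, so x = (K_1 − K_2)/(3370 − 2700) = 10320700/670 = 15400 m.

15400 m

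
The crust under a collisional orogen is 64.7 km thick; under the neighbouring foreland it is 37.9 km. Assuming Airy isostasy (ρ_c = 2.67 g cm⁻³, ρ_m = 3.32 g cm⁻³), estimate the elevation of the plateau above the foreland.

5.25 km

Excess crust Δ = 64.7 km − 37.9 km = 26.8 km, split between elevation h and root r with h + r = Δ.
Airy balance ρ_c h = (ρ_m − ρ_c) r gives r = h ρ_c/(ρ_m − ρ_c), so h (1 + ρ_c/(ρ_m − ρ_c)) = Δ, i.e. h = Δ (ρ_m − ρ_c)/ρ_m.
h = 26.8 km × 0.65/3.32 = 5.25 km.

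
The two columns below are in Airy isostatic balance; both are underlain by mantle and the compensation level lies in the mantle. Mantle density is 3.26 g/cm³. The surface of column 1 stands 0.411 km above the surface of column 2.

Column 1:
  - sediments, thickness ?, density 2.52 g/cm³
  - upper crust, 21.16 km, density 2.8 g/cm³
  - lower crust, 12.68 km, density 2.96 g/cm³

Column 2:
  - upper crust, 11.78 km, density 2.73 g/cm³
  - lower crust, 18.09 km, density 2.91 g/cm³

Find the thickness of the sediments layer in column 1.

0.51 km

Take the compensation level at the base of the deeper column (depth z_c below the surface of column 1) and equate Σ ρ_i t_i down to z_c; mantle fills any gap and the z_c terms cancel.
Column 1: x×2.52 + 21.16×2.8 + 12.68×2.96 + (z_c − 33.84 − x)×3.26
Column 2: 0.411×0 + 11.78×2.73 + 18.09×2.91 + (z_c − 0.411 − 29.87)×3.26
The z_c×3.26 term appears on both sides and cancels. Collect the known terms of each column as K = Σ(ρt)_known − 3.26 × (depth of known layers): K_1 = 96.7808 − 3.26×33.84 = −13.5376; K_2 = 84.8013 − 3.26×(0.411 + 29.87) = −13.91476.
Balance: K_1 − x×(3.26 − 2.52) = K_2, so x = (K_1 − K_2)/(3.26 − 2.52) = 0.37716/0.74 = 0.51 km.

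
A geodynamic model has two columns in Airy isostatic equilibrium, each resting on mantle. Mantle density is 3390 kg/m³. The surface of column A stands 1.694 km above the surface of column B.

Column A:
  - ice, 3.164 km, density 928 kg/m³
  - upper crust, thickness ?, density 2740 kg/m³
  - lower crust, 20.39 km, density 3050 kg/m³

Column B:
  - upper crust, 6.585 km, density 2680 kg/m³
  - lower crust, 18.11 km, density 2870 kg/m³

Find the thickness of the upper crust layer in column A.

7.87 km

Take the compensation level at the base of the deeper column (depth z_c below the surface of column A) and equate Σ ρ_i t_i down to z_c; mantle fills any gap and the z_c terms cancel.
Column A: 3.164×928 + x×2740 + 20.39×3050 + (z_c − 23.554 − x)×3390
Column B: 1.694×0 + 6.585×2680 + 18.11×2870 + (z_c − 1.694 − 24.695)×3390
The z_c×3390 term appears on both sides and cancels. Collect the known terms of each column as K = Σ(ρt)_known − 3390 × (depth of known layers): K_A = 65125.692 − 3390×23.554 = −14722.368; K_B = 69623.5 − 3390×(1.694 + 24.695) = −19835.21.
Balance: K_A − x×(3390 − 2740) = K_B, so x = (K_A − K_B)/(3390 − 2740) = 5112.84/650 = 7.87 km.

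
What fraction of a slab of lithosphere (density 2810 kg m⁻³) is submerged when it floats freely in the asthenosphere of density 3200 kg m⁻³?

0.878

Submerged fraction = ρ_obj/ρ_fluid = 2810/3200 = 0.878.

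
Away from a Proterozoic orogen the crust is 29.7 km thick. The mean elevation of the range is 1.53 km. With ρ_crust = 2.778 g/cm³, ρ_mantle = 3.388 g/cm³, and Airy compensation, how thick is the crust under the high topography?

38.2 km

Root depth r = h ρ_c / (ρ_m − ρ_c) = 1.53 km × 2.778 / 0.61 = 6.968 km.
Total thickness = T + h + r = 29.7 km + 1.53 km + 6.968 km = 38.2 km.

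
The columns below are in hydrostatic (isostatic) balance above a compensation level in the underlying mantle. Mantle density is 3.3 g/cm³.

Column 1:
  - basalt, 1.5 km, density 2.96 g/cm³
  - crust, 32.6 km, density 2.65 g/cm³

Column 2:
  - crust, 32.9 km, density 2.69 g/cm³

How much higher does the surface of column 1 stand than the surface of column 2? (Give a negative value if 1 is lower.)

0.494 km

For any compensation level in the mantle, the mantle terms cancel and isostasy reduces to e = (Σt_1 − Σt_2) − (Σ(ρt)_1 − Σ(ρt)_2) / ρ_m.
Σt_1 = 34.1 km; Σt_2 = 32.9 km; Σ(ρt)_1 = 90.83; Σ(ρt)_2 = 88.501 (in km·g/cm³).
e = (34.1 − 32.9) − (90.83 − 88.501) / 3.3 = 0.494 km.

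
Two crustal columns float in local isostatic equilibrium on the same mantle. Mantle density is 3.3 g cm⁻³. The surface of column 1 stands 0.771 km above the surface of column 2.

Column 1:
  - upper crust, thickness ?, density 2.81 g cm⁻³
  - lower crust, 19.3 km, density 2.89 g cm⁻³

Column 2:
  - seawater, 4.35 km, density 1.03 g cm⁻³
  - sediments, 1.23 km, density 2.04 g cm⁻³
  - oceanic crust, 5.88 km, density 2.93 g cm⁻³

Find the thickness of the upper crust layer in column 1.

Take the compensation level at the base of the deeper column (depth z_c below the surface of column 1) and equate Σ ρ_i t_i down to z_c; mantle fills any gap and the z_c terms cancel.
Column 1: x×2.81 + 19.3×2.89 + (z_c − 19.3 − x)×3.3
Column 2: 0.771×0 + 4.35×1.03 + 1.23×2.04 + 5.88×2.93 + (z_c − 0.771 − 11.46)×3.3
The z_c×3.3 term appears on both sides and cancels. Collect the known terms of each column as K = Σ(ρt)_known − 3.3 × (depth of known layers): K_1 = 55.777 − 3.3×19.3 = −7.913; K_2 = 24.2181 − 3.3×(0.771 + 11.46) = −16.1442.
Balance: K_1 − x×(3.3 − 2.81) = K_2, so x = (K_1 − K_2)/(3.3 − 2.81) = 8.2312/0.49 = 16.8 km.

16.8 km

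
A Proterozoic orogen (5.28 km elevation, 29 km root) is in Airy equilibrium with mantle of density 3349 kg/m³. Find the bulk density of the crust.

2830 kg/m³

ρ_c h = (ρ_m − ρ_c) r → ρ_c (h + r) = ρ_m r → ρ_c = ρ_m r / (h + r).
ρ_c = 3349 × 29 km / (5.28 km + 29 km) = 2830 kg/m³.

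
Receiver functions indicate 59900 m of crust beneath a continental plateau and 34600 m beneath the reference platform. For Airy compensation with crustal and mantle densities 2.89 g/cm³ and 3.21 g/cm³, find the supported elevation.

2520 m

Excess crust Δ = 59900 m − 34600 m = 25300 m, split between elevation h and root r with h + r = Δ.
Airy balance ρ_c h = (ρ_m − ρ_c) r gives r = h ρ_c/(ρ_m − ρ_c), so h (1 + ρ_c/(ρ_m − ρ_c)) = Δ, i.e. h = Δ (ρ_m − ρ_c)/ρ_m.
h = 25300 m × 0.32/3.21 = 2520 m.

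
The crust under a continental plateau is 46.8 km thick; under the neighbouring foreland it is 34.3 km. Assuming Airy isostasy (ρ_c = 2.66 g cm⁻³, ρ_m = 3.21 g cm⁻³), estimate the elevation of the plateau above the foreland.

2.14 km

Excess crust Δ = 46.8 km − 34.3 km = 12.5 km, split between elevation h and root r with h + r = Δ.
Airy balance ρ_c h = (ρ_m − ρ_c) r gives r = h ρ_c/(ρ_m − ρ_c), so h (1 + ρ_c/(ρ_m − ρ_c)) = Δ, i.e. h = Δ (ρ_m − ρ_c)/ρ_m.
h = 12.5 km × 0.55/3.21 = 2.14 km.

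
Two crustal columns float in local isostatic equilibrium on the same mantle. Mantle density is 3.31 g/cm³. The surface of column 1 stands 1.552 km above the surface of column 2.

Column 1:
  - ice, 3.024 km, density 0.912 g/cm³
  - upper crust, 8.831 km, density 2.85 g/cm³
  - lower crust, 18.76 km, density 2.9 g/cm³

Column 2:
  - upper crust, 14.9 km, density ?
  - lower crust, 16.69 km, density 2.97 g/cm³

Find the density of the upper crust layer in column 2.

2.76 g/cm³

Take the compensation level at the base of the deeper column (depth z_c below the surface of column 1) and equate Σ ρ_i t_i down to z_c; mantle fills any gap and the z_c terms cancel.
Column 1: 3.024×0.912 + 8.831×2.85 + 18.76×2.9 + (z_c − 30.615)×3.31
Column 2: 1.552×0 + 14.9×ρ + 16.69×2.97 + (z_c − 1.552 − 31.59)×3.31
The z_c×3.31 term appears on both sides and cancels. Collect the known terms of each column as K = Σ(ρt)_known − 3.31 × (depth of known layers): K_1 = 82.330238 − 3.31×30.615 = −19.005412; K_2 = 49.5693 − 3.31×(1.552 + 31.59) = −60.13072.
Balance: K_1 = K_2 + 14.9×ρ, so ρ = (K_1 − K_2)/14.9 = 41.1253/14.9 = 2.76 g/cm³.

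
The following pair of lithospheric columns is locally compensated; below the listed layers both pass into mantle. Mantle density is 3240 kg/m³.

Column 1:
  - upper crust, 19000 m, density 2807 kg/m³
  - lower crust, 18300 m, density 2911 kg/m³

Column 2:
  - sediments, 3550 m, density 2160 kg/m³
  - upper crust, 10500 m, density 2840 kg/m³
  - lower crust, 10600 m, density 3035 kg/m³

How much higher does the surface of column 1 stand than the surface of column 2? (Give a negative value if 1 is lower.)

1250 m

For any compensation level in the mantle, the mantle terms cancel and isostasy reduces to e = (Σt_1 − Σt_2) − (Σ(ρt)_1 − Σ(ρt)_2) / ρ_m.
Σt_1 = 37300 m; Σt_2 = 24650 m; Σ(ρt)_1 = 106604300; Σ(ρt)_2 = 69659000 (in m·kg/m³).
e = (37300 − 24650) − (106604300 − 69659000) / 3240 = 1250 m.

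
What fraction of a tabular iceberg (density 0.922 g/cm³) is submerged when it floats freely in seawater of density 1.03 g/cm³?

Submerged fraction = ρ_obj/ρ_fluid = 0.922/1.03 = 0.895.

0.895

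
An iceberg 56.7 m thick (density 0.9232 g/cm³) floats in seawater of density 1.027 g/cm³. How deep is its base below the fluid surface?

Draft d = t ρ_obj/ρ_fluid = 56.7 m × 0.9232/1.027 = 51 m.

51 m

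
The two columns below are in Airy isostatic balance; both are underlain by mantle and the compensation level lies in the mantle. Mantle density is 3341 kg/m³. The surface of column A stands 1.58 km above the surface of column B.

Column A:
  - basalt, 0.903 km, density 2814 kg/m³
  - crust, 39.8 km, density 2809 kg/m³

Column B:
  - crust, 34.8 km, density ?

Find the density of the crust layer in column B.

2870 kg/m³

Take the compensation level at the base of the deeper column (depth z_c below the surface of column A) and equate Σ ρ_i t_i down to z_c; mantle fills any gap and the z_c terms cancel.
Column A: 0.903×2814 + 39.8×2809 + (z_c − 40.703)×3341
Column B: 1.58×0 + 34.8×ρ + (z_c − 1.58 − 34.8)×3341
The z_c×3341 term appears on both sides and cancels. Collect the known terms of each column as K = Σ(ρt)_known − 3341 × (depth of known layers): K_A = 114339.242 − 3341×40.703 = −21649.481; K_B = 0 − 3341×(1.58 + 34.8) = −121545.58.
Balance: K_A = K_B + 34.8×ρ, so ρ = (K_A − K_B)/34.8 = 99896.1/34.8 = 2870 kg/m³.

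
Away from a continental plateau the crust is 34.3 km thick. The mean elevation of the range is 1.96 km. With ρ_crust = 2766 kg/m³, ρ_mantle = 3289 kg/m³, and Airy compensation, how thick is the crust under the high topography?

Root depth r = h ρ_c / (ρ_m − ρ_c) = 1.96 km × 2766 / 523 = 10.37 km.
Total thickness = T + h + r = 34.3 km + 1.96 km + 10.37 km = 46.6 km.

46.6 km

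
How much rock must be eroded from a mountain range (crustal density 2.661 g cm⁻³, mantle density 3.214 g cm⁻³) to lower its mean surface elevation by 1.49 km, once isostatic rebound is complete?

8.66 km

Net drop Δ = e − u = e − e ρ_c/ρ_m = e (ρ_m − ρ_c)/ρ_m.
e = Δ ρ_m/(ρ_m − ρ_c) = 1.49 km × 3.214/0.553 = 8.66 km.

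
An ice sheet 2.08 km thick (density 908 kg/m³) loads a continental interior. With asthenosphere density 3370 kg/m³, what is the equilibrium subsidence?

0.56 km

In Airy isostatic equilibrium: the ice load ρ_ice t is balanced by mantle displaced below, ρ_m s.
s = t ρ_ice / ρ_m = 2.08 km × 908/3370 = 0.56 km.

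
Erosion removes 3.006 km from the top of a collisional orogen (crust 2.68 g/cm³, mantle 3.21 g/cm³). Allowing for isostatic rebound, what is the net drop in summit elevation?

Rebound u = e ρ_c/ρ_m = 3.006 km × 2.68/3.21 = 2.51 km.
Net surface drop = e − u = 3.006 km − 2.51 km = e (ρ_m − ρ_c)/ρ_m = 0.496 km.

0.496 km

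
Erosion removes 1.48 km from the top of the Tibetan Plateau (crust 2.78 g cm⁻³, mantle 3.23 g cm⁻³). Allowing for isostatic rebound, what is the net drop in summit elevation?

0.206 km

Rebound u = e ρ_c/ρ_m = 1.48 km × 2.78/3.23 = 1.274 km.
Net surface drop = e − u = 1.48 km − 1.274 km = e (ρ_m − ρ_c)/ρ_m = 0.206 km.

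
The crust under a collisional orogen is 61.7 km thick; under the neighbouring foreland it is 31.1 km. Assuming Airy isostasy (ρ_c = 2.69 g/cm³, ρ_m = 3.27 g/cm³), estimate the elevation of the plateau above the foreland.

Excess crust Δ = 61.7 km − 31.1 km = 30.6 km, split between elevation h and root r with h + r = Δ.
Airy balance ρ_c h = (ρ_m − ρ_c) r gives r = h ρ_c/(ρ_m − ρ_c), so h (1 + ρ_c/(ρ_m − ρ_c)) = Δ, i.e. h = Δ (ρ_m − ρ_c)/ρ_m.
h = 30.6 km × 0.58/3.27 = 5.43 km.

5.43 km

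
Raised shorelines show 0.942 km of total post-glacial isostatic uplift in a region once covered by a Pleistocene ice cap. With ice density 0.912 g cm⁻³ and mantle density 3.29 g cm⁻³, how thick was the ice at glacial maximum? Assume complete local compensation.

u = t ρ_ice/ρ_m → t = u ρ_m/ρ_ice = 0.942 km × 3.29/0.912 = 3.4 km.

3.4 km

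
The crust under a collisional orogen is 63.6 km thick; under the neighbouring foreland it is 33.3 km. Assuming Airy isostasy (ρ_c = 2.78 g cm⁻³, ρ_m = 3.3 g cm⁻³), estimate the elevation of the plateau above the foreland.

Excess crust Δ = 63.6 km − 33.3 km = 30.3 km, split between elevation h and root r with h + r = Δ.
Airy balance ρ_c h = (ρ_m − ρ_c) r gives r = h ρ_c/(ρ_m − ρ_c), so h (1 + ρ_c/(ρ_m − ρ_c)) = Δ, i.e. h = Δ (ρ_m − ρ_c)/ρ_m.
h = 30.3 km × 0.52/3.3 = 4.77 km.

4.77 km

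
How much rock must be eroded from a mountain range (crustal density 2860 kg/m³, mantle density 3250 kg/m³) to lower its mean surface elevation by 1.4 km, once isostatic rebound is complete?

11.7 km

Net drop Δ = e − u = e − e ρ_c/ρ_m = e (ρ_m − ρ_c)/ρ_m.
e = Δ ρ_m/(ρ_m − ρ_c) = 1.4 km × 3250/390 = 11.7 km.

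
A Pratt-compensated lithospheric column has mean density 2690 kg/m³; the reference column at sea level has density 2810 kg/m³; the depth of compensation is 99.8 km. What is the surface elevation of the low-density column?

4.45 km

ρ_ref D = ρ (D + h) → h = D (ρ_ref − ρ)/ρ.
h = 99.8 km × (2810 − 2690)/2690 = 4.45 km.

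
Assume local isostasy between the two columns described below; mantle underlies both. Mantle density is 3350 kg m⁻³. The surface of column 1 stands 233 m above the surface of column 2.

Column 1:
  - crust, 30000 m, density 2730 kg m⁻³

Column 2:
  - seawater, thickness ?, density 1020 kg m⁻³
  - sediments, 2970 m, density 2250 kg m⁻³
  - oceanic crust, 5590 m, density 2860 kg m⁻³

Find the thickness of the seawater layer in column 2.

5070 m

Take the compensation level at the base of the deeper column (depth z_c below the surface of column 1) and equate Σ ρ_i t_i down to z_c; mantle fills any gap and the z_c terms cancel.
Column 1: 30000×2730 + (z_c − 30000)×3350
Column 2: 233×0 + x×1020 + 2970×2250 + 5590×2860 + (z_c − 233 − 8560 − x)×3350
The z_c×3350 term appears on both sides and cancels. Collect the known terms of each column as K = Σ(ρt)_known − 3350 × (depth of known layers): K_1 = 81900000 − 3350×30000 = −18600000; K_2 = 22669900 − 3350×(233 + 8560) = −6786650.
Balance: K_1 = K_2 − x×(3350 − 1020), so x = (K_2 − K_1)/(3350 − 1020) = 11813400/2330 = 5070 m.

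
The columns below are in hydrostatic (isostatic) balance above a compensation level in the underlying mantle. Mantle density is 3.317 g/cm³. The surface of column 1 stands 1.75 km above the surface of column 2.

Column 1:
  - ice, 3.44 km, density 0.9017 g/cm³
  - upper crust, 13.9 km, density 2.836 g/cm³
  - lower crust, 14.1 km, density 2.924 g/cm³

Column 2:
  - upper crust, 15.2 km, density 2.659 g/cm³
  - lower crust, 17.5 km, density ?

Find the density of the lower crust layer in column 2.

3.05 g/cm³

Take the compensation level at the base of the deeper column (depth z_c below the surface of column 1) and equate Σ ρ_i t_i down to z_c; mantle fills any gap and the z_c terms cancel.
Column 1: 3.44×0.9017 + 13.9×2.836 + 14.1×2.924 + (z_c − 31.44)×3.317
Column 2: 1.75×0 + 15.2×2.659 + 17.5×ρ + (z_c − 1.75 − 32.7)×3.317
The z_c×3.317 term appears on both sides and cancels. Collect the known terms of each column as K = Σ(ρt)_known − 3.317 × (depth of known layers): K_1 = 83.750648 − 3.317×31.44 = −20.535832; K_2 = 40.4168 − 3.317×(1.75 + 32.7) = −73.85385.
Balance: K_1 = K_2 + 17.5×ρ, so ρ = (K_1 − K_2)/17.5 = 53.318/17.5 = 3.05 g/cm³.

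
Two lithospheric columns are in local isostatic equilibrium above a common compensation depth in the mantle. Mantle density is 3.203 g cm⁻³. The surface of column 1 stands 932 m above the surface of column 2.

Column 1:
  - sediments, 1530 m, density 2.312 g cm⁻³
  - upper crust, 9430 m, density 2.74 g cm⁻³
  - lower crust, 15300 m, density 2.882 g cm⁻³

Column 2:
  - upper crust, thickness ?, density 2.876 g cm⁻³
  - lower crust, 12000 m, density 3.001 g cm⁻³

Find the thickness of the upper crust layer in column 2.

Take the compensation level at the base of the deeper column (depth z_c below the surface of column 1) and equate Σ ρ_i t_i down to z_c; mantle fills any gap and the z_c terms cancel.
Column 1: 1530×2.312 + 9430×2.74 + 15300×2.882 + (z_c − 26260)×3.203
Column 2: 932×0 + x×2.876 + 12000×3.001 + (z_c − 932 − 12000 − x)×3.203
The z_c×3.203 term appears on both sides and cancels. Collect the known terms of each column as K = Σ(ρt)_known − 3.203 × (depth of known layers): K_1 = 73470.16 − 3.203×26260 = −10640.62; K_2 = 36012 − 3.203×(932 + 12000) = −5409.196.
Balance: K_1 = K_2 − x×(3.203 − 2.876), so x = (K_2 − K_1)/(3.203 − 2.876) = 5231.42/0.327 = 16000 m.

16000 m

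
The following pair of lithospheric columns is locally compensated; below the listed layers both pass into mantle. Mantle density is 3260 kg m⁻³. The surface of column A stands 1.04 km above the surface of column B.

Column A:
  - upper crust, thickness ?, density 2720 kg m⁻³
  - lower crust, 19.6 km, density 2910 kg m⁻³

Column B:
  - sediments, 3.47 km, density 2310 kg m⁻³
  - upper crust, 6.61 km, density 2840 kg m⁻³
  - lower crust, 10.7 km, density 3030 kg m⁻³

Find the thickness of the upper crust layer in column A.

Take the compensation level at the base of the deeper column (depth z_c below the surface of column A) and equate Σ ρ_i t_i down to z_c; mantle fills any gap and the z_c terms cancel.
Column A: x×2720 + 19.6×2910 + (z_c − 19.6 − x)×3260
Column B: 1.04×0 + 3.47×2310 + 6.61×2840 + 10.7×3030 + (z_c − 1.04 − 20.78)×3260
The z_c×3260 term appears on both sides and cancels. Collect the known terms of each column as K = Σ(ρt)_known − 3260 × (depth of known layers): K_A = 57036 − 3260×19.6 = −6860; K_B = 59209.1 − 3260×(1.04 + 20.78) = −11924.1.
Balance: K_A − x×(3260 − 2720) = K_B, so x = (K_A − K_B)/(3260 − 2720) = 5064.1/540 = 9.38 km.

9.38 km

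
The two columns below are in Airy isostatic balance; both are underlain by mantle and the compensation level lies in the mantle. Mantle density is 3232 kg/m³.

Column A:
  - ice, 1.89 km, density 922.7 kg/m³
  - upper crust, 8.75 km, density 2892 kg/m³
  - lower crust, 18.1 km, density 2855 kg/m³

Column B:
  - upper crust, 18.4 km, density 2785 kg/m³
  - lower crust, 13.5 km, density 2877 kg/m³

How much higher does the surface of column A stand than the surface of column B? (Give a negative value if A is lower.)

0.355 km

For any compensation level in the mantle, the mantle terms cancel and isostasy reduces to e = (Σt_A − Σt_B) − (Σ(ρt)_A − Σ(ρt)_B) / ρ_m.
Σt_A = 28.74 km; Σt_B = 31.9 km; Σ(ρt)_A = 78724.403; Σ(ρt)_B = 90083.5 (in km·kg/m³).
e = (28.74 − 31.9) − (78724.403 − 90083.5) / 3232 = 0.355 km.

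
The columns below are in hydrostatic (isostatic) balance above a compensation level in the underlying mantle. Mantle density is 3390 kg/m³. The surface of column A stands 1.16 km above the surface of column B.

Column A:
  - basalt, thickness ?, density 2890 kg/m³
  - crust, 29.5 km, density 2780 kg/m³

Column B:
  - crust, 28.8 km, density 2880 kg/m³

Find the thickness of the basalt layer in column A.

1.25 km

Take the compensation level at the base of the deeper column (depth z_c below the surface of column A) and equate Σ ρ_i t_i down to z_c; mantle fills any gap and the z_c terms cancel.
Column A: x×2890 + 29.5×2780 + (z_c − 29.5 − x)×3390
Column B: 1.16×0 + 28.8×2880 + (z_c − 1.16 − 28.8)×3390
The z_c×3390 term appears on both sides and cancels. Collect the known terms of each column as K = Σ(ρt)_known − 3390 × (depth of known layers): K_A = 82010 − 3390×29.5 = −17995; K_B = 82944 − 3390×(1.16 + 28.8) = −18620.4.
Balance: K_A − x×(3390 − 2890) = K_B, so x = (K_A − K_B)/(3390 − 2890) = 625.4/500 = 1.25 km.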